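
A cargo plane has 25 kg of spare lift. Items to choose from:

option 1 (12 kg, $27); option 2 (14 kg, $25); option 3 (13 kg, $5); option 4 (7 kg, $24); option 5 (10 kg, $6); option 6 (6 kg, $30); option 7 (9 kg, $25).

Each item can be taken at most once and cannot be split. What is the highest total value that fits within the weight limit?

$81

This is a 0/1 knapsack; check combinations near the capacity.
- option 1+option 4+option 6: weight 12+7+6=25, value 27+24+30=81
- option 4+option 6+option 7: weight 7+6+9=22, value 24+30+25=79
- option 5+option 6+option 7: weight 10+6+9=25, value 6+30+25=61
- option 4+option 5+option 6: weight 7+10+6=23, value 24+6+30=60
Best: $81.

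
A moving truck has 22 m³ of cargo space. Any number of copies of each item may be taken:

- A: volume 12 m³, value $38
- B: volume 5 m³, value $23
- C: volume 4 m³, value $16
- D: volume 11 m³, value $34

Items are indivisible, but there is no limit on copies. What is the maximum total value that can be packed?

Best value-per-unit is B at 23/5; filling with it alone gives 4×23 = 92.
Optimal mix: 2×B + 3×C → volume 22, value 94.

$94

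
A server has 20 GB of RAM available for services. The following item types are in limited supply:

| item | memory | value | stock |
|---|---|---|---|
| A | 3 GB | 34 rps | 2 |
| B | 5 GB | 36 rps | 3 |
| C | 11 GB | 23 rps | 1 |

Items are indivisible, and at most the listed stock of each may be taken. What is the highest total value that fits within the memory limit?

Top feasible selections:
- 1×A + 3×B: memory 18, value 142
- 2×A + 2×B: memory 16, value 140
- 3×B: memory 15, value 108
Best: 142 rps.

142 rps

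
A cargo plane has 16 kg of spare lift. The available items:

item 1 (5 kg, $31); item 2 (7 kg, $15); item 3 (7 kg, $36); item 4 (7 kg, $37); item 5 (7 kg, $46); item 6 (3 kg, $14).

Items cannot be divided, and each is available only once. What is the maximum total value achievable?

This is a 0/1 knapsack; check combinations near the capacity.
- item 1+item 5+item 6: weight 5+7+3=15, value 31+46+14=91
- item 4+item 5: weight 7+7=14, value 37+46=83
- item 3+item 5: weight 7+7=14, value 36+46=82
- item 1+item 4+item 6: weight 5+7+3=15, value 31+37+14=82
Best: $91.

$91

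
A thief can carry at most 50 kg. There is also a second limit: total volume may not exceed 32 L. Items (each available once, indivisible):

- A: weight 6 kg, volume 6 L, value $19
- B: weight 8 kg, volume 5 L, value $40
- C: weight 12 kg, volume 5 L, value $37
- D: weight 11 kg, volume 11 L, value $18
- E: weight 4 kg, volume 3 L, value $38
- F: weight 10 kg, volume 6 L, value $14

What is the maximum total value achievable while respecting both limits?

$152

Feasible sets respecting both limits:
- A+B+C+D+E: weight 41, volume 30, value 152
- A+B+C+E+F: weight 40, volume 25, value 148
- B+C+D+E+F: weight 45, volume 30, value 147
Best: $152.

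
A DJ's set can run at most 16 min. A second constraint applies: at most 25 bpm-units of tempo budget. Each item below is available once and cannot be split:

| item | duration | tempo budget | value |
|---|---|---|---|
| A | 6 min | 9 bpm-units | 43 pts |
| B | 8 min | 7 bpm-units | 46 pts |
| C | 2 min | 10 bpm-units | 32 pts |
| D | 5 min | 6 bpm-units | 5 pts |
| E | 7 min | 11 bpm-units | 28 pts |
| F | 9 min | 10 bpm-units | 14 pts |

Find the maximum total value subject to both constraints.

Feasible sets respecting both limits:
- A+B: duration 14, tempo budget 16, value 89
- B+C+D: duration 15, tempo budget 23, value 83
- A+C+D: duration 13, tempo budget 25, value 80
Best: 89 pts.

89 pts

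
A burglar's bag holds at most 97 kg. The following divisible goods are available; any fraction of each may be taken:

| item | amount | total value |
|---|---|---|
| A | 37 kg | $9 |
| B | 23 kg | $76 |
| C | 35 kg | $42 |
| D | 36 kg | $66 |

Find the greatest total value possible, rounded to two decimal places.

Take in order of value per unit:
- B (76/23 per unit): all 23 → value 76, running total 76.00
- D (66/36 per unit): all 36 → value 66, running total 142.00
- C (42/35 per unit): all 35 → value 42, running total 184.00
- A (9/37 per unit): 3 of 37 → value 3×9/37 = 0.7297, running total 184.73
Total 184.73.

184.73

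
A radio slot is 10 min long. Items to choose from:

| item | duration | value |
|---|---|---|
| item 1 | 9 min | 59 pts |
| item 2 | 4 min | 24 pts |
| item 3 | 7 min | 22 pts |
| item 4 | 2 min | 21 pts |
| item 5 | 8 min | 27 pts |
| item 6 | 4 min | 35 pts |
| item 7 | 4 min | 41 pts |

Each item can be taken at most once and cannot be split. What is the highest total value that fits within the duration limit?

Check high-value combinations within 10 min:
- item 4+item 6+item 7: duration 2+4+4=10, value 21+35+41=97
- item 2+item 4+item 7: duration 4+2+4=10, value 24+21+41=86
- item 2+item 4+item 6: duration 4+2+4=10, value 24+21+35=80
- item 6+item 7: duration 4+4=8, value 35+41=76
Best: 97 pts.

97 pts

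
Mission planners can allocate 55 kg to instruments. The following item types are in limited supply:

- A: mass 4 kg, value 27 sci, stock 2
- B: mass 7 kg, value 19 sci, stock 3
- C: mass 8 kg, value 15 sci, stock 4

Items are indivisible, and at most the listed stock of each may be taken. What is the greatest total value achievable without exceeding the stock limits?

156 sci

Top feasible selections:
- 2×A + 3×B + 3×C: mass 53, value 156
- 2×A + 2×B + 4×C: mass 54, value 152
- 2×A + 3×B + 2×C: mass 45, value 141
Best: 156 sci.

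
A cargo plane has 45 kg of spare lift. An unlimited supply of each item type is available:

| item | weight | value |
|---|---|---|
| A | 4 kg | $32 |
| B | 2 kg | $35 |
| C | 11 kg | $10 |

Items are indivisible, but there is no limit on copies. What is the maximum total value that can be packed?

Best value-per-unit is B at 35/2, and filling with it alone uses weight 22×2=44. No mix of the others beats 22×35 = 770.

$770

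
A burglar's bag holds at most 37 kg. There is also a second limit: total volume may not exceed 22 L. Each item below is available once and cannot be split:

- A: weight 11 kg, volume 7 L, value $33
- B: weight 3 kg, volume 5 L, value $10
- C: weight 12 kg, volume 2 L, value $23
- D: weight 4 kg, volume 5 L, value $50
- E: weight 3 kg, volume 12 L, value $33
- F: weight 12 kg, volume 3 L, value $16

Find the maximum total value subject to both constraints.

$122

Feasible sets respecting both limits:
- C+D+E+F: weight 31, volume 22, value 122
- A+B+C+D: weight 30, volume 19, value 116
- A+B+D+F: weight 30, volume 20, value 109
- A+C+D: weight 27, volume 14, value 106
Best: $122.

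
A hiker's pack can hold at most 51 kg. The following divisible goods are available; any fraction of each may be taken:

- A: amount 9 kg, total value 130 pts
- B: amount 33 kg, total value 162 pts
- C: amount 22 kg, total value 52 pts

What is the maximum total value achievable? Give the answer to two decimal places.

Take in order of value per unit:
- A (130/9 per unit): all 9 → value 130, running total 130.00
- B (162/33 per unit): all 33 → value 162, running total 292.00
- C (52/22 per unit): 9 of 22 → value 9×52/22 = 21.2727, running total 313.27
Total 313.27.

313.27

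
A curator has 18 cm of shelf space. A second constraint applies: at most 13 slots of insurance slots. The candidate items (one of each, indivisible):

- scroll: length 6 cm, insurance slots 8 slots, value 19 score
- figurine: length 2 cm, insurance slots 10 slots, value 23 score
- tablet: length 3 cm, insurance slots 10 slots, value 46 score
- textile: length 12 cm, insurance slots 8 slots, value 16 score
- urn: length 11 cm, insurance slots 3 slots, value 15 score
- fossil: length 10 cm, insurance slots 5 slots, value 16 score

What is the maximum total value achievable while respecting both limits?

61 score

Feasible sets respecting both limits:
- tablet+urn: length 14, insurance slots 13, value 61
- tablet: length 3, insurance slots 10, value 46
- figurine+urn: length 13, insurance slots 13, value 38
- scroll+fossil: length 16, insurance slots 13, value 35
Best: 61 score.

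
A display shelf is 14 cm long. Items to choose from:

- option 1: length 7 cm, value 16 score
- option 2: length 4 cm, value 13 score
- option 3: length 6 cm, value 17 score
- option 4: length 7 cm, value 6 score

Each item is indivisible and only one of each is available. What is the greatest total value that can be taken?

This is a 0/1 knapsack; check combinations near the capacity.
- option 1+option 3: length 7+6=13, value 16+17=33
- option 2+option 3: length 4+6=10, value 13+17=30
- option 1+option 2: length 7+4=11, value 16+13=29
Best: 33 score.

33 score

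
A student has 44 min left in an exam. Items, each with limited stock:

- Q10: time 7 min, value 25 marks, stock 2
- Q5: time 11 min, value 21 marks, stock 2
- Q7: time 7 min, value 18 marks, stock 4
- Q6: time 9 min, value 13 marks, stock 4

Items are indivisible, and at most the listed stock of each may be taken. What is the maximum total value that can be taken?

122 marks

Best selections within time 44 and stock limits:
- 2×Q10 + 4×Q7: time 42, value 122
- 2×Q10 + 3×Q7 + 1×Q6: time 44, value 117
- 2×Q10 + 2×Q5 + 1×Q7: time 43, value 110
- 1×Q10 + 4×Q7 + 1×Q6: time 44, value 110
Best: 122 marks.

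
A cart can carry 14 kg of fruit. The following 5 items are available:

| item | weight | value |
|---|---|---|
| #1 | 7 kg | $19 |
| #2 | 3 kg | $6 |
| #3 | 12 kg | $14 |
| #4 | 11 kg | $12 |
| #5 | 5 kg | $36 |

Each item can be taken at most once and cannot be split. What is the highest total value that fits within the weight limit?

$55

Check high-value combinations within 14 kg:
- #1+#5: weight 7+5=12, value 19+36=55
- #2+#5: weight 3+5=8, value 6+36=42
- #5: weight 5, value 36
- #1+#2: weight 7+3=10, value 19+6=25
- #1: weight 7, value 19
Best: $55.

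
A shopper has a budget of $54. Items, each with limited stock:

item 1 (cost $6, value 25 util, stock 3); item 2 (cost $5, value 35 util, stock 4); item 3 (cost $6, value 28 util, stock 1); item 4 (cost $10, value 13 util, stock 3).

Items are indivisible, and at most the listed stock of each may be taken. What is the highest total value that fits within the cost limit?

Top feasible selections:
- 3×item 1 + 4×item 2 + 1×item 3 + 1×item 4: cost 54, value 256
- 3×item 1 + 4×item 2 + 1×item 3: cost 44, value 243
- 2×item 1 + 4×item 2 + 1×item 3 + 1×item 4: cost 48, value 231
Best: 256 util.

256 util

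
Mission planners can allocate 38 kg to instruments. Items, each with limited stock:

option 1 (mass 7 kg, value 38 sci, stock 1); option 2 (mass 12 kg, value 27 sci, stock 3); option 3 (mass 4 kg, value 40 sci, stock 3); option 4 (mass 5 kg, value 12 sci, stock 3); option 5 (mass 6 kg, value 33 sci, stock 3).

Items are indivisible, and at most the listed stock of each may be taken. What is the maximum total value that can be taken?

257 sci

Top feasible selections:
- 1×option 1 + 3×option 3 + 3×option 5: mass 37, value 257
- 1×option 1 + 3×option 3 + 1×option 4 + 2×option 5: mass 36, value 236
- 3×option 3 + 1×option 4 + 3×option 5: mass 35, value 231
Best: 257 sci.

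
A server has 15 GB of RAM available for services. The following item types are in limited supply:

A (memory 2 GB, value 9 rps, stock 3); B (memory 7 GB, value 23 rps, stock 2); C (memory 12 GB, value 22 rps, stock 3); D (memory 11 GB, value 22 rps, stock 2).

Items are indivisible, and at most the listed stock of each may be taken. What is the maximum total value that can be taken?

50 rps

Top feasible selections:
- 3×A + 1×B: memory 13, value 50
- 2×B: memory 14, value 46
- 2×A + 1×B: memory 11, value 41
Best: 50 rps.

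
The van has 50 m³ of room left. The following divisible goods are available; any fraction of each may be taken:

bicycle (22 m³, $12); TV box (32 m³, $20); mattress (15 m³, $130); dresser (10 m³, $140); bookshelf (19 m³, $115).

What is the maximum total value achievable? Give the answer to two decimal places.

Take in order of value per unit:
- dresser (140/10 per unit): all 10 → value 140, running total 140.00
- mattress (130/15 per unit): all 15 → value 130, running total 270.00
- bookshelf (115/19 per unit): all 19 → value 115, running total 385.00
- TV box (20/32 per unit): 6 of 32 → value 6×20/32 = 3.7500, running total 388.75
Total 388.75.

388.75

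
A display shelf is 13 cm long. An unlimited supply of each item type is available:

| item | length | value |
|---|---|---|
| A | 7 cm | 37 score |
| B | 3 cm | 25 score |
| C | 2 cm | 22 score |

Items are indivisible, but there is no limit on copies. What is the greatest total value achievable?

135 score

Best value-per-unit is C at 22/2; filling with it alone gives 6×22 = 132.
Optimal mix: 1×B + 5×C → length 13, value 135.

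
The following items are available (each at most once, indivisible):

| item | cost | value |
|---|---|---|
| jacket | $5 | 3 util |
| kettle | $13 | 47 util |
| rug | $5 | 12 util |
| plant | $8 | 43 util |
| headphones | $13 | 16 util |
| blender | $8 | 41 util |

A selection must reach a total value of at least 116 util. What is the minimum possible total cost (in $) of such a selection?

Subsets with value ≥ 116, sorted by total cost:
- kettle+plant+blender: cost 29, value 131
- kettle+rug+plant+blender: cost 34, value 143
Minimum cost: 29 $.

29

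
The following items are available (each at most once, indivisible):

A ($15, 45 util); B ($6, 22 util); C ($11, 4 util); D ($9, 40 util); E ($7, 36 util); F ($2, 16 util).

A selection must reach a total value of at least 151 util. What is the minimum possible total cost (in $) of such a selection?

39

Subsets with value ≥ 151, sorted by total cost:
- A+B+D+E+F: cost 39, value 159
- A+B+C+D+E+F: cost 50, value 163
Minimum cost: 39 $.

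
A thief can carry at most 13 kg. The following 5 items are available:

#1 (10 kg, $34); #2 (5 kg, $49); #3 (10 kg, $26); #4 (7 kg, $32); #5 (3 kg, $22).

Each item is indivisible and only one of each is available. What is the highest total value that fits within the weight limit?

$81

Check high-value combinations within 13 kg:
- #2+#4: weight 5+7=12, value 49+32=81
- #2+#5: weight 5+3=8, value 49+22=71
- #1+#5: weight 10+3=13, value 34+22=56
- #4+#5: weight 7+3=10, value 32+22=54
Best: $81.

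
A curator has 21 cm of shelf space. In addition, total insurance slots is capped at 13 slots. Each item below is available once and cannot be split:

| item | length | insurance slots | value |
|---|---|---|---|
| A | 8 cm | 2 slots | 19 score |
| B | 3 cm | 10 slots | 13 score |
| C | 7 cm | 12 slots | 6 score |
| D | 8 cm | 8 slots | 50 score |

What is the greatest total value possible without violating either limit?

69 score

Feasible sets respecting both limits:
- A+D: length 16, insurance slots 10, value 69
- D: length 8, insurance slots 8, value 50
- A+B: length 11, insurance slots 12, value 32
- A: length 8, insurance slots 2, value 19
Best: 69 score.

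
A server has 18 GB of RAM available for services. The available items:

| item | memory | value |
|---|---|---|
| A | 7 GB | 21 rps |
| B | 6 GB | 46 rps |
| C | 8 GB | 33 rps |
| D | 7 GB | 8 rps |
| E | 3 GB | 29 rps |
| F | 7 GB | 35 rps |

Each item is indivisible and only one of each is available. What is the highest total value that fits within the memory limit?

Check high-value combinations within 18 GB:
- B+E+F: memory 6+3+7=16, value 46+29+35=110
- B+C+E: memory 6+8+3=17, value 46+33+29=108
- C+E+F: memory 8+3+7=18, value 33+29+35=97
Best: 110 rps.

110 rps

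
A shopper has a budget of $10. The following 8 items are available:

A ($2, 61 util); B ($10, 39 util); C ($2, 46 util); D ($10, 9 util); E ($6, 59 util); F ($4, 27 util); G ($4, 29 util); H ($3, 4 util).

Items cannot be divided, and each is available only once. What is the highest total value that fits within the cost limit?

Check high-value combinations within $10:
- A+C+E: cost 2+2+6=10, value 61+46+59=166
- A+C+G: cost 2+2+4=8, value 61+46+29=136
- A+C+F: cost 2+2+4=8, value 61+46+27=134
Best: 166 util.

166 util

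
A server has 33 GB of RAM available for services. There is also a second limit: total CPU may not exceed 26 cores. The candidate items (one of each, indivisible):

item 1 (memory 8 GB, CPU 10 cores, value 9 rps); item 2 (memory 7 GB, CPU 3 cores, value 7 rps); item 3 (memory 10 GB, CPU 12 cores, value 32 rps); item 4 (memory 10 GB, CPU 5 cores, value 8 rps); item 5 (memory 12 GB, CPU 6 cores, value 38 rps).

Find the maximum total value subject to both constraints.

78 rps

Feasible sets respecting both limits:
- item 3+item 4+item 5: memory 32, CPU 23, value 78
- item 2+item 3+item 5: memory 29, CPU 21, value 77
- item 3+item 5: memory 22, CPU 18, value 70
- item 1+item 4+item 5: memory 30, CPU 21, value 55
Best: 78 rps.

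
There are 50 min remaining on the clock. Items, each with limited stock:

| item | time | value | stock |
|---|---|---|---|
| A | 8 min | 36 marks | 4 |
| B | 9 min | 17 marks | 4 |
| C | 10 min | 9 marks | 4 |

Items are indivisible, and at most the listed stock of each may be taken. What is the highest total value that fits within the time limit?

178 marks

Best selections within time 50 and stock limits:
- 4×A + 2×B: time 50, value 178
- 4×A + 1×B: time 41, value 161
- 4×A + 1×C: time 42, value 153
- 4×A: time 32, value 144
Best: 178 marks.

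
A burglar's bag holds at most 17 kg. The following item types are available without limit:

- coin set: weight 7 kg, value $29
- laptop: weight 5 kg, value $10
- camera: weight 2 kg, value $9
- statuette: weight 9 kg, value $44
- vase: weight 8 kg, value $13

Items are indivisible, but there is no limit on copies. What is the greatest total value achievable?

Best value-per-unit is statuette at 44/9; filling with it alone gives 1×44 = 44.
Optimal mix: 4×camera + 1×statuette → weight 17, value 80.

$80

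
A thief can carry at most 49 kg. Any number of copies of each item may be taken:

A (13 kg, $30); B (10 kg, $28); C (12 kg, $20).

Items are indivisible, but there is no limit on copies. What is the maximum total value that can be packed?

$118

Best value-per-unit is B at 28/10; filling with it alone gives 4×28 = 112.
Optimal mix: 3×A + 1×B → weight 49, value 118.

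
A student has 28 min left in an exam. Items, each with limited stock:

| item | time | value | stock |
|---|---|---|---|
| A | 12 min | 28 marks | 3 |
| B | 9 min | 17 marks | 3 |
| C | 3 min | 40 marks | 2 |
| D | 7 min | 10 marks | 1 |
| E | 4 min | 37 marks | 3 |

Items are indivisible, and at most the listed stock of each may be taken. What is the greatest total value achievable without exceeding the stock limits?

Top feasible selections:
- 1×B + 2×C + 3×E: time 27, value 208
- 2×C + 1×D + 3×E: time 25, value 201
- 2×C + 3×E: time 18, value 191
- 1×A + 2×C + 2×E: time 26, value 182
Best: 208 marks.

208 marks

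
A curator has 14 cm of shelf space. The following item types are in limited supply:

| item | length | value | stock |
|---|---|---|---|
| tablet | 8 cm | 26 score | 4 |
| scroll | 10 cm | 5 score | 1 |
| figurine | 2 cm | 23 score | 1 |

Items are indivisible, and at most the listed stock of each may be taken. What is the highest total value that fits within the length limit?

49 score

Top feasible selections:
- 1×tablet + 1×figurine: length 10, value 49
- 1×scroll + 1×figurine: length 12, value 28
- 1×tablet: length 8, value 26
- 1×figurine: length 2, value 23
Best: 49 score.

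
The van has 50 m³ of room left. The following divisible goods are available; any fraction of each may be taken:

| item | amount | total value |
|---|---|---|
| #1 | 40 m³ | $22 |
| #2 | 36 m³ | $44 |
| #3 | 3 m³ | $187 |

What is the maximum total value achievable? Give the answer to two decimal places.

Take in order of value per unit:
- #3 (187/3 per unit): all 3 → value 187, running total 187.00
- #2 (44/36 per unit): all 36 → value 44, running total 231.00
- #1 (22/40 per unit): 11 of 40 → value 11×22/40 = 6.0500, running total 237.05
Total 237.05.

237.05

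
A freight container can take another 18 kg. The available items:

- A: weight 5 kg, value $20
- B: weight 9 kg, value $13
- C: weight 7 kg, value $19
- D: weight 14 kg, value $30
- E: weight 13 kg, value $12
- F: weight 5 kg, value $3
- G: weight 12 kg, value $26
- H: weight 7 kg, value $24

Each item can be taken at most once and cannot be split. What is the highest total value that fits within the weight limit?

$47

This is a 0/1 knapsack; check combinations near the capacity.
- A+F+H: weight 5+5+7=17, value 20+3+24=47
- A+G: weight 5+12=17, value 20+26=46
- A+H: weight 5+7=12, value 20+24=44
Best: $47.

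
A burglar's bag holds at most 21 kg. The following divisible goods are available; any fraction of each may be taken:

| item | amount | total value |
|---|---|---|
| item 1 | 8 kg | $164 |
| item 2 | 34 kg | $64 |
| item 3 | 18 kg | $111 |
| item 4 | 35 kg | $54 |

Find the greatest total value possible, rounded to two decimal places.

244.17

Take in order of value per unit:
- item 1 (164/8 per unit): all 8 → value 164, running total 164.00
- item 3 (111/18 per unit): 13 of 18 → value 13×111/18 = 80.1667, running total 244.17
Total 244.17.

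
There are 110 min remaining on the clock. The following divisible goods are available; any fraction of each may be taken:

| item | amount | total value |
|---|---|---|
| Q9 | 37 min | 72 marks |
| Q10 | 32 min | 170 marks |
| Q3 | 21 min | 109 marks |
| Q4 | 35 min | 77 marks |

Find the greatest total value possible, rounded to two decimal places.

398.81

Take in order of value per unit:
- Q10 (170/32 per unit): all 32 → value 170, running total 170.00
- Q3 (109/21 per unit): all 21 → value 109, running total 279.00
- Q4 (77/35 per unit): all 35 → value 77, running total 356.00
- Q9 (72/37 per unit): 22 of 37 → value 22×72/37 = 42.8108, running total 398.81
Total 398.81.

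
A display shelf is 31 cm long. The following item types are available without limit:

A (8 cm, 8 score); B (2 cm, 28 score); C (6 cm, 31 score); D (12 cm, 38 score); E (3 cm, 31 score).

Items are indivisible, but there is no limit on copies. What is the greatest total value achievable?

423 score

Best value-per-unit is B at 28/2; filling with it alone gives 15×28 = 420.
Optimal mix: 14×B + 1×E → length 31, value 423.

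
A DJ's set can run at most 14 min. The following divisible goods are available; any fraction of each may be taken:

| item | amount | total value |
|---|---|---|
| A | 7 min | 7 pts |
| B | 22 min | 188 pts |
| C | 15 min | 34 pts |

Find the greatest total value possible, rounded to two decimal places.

119.64

Take in order of value per unit:
- B (188/22 per unit): 14 of 22 → value 14×188/22 = 119.6364, running total 119.64
Total 119.64.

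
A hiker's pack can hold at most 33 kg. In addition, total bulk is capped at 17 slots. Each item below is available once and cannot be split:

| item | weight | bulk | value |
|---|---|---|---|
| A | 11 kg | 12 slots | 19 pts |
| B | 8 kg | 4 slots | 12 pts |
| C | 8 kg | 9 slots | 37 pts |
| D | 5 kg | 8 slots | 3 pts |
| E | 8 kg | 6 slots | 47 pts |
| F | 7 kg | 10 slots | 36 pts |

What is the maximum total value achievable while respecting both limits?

Feasible sets respecting both limits:
- C+E: weight 16, bulk 15, value 84
- E+F: weight 15, bulk 16, value 83
- B+E: weight 16, bulk 10, value 59
Best: 84 pts.

84 pts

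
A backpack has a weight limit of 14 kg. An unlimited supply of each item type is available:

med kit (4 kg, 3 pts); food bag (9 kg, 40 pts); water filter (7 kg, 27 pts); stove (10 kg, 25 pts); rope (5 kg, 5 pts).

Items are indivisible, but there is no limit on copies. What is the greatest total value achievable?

Best value-per-unit is food bag at 40/9; filling with it alone gives 1×40 = 40.
Optimal mix: 2×water filter → weight 14, value 54.

54 pts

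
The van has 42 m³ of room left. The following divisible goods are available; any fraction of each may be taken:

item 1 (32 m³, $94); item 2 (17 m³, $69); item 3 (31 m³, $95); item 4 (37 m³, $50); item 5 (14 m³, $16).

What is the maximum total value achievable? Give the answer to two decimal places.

Take in order of value per unit:
- item 2 (69/17 per unit): all 17 → value 69, running total 69.00
- item 3 (95/31 per unit): 25 of 31 → value 25×95/31 = 76.6129, running total 145.61
Total 145.61.

145.61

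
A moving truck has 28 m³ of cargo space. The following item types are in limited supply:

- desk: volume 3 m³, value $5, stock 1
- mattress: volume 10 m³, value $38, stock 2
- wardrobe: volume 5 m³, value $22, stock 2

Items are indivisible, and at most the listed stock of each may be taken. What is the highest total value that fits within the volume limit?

Top feasible selections:
- 1×desk + 2×mattress + 1×wardrobe: volume 28, value 103
- 2×mattress + 1×wardrobe: volume 25, value 98
- 1×desk + 1×mattress + 2×wardrobe: volume 23, value 87
Best: $103.

$103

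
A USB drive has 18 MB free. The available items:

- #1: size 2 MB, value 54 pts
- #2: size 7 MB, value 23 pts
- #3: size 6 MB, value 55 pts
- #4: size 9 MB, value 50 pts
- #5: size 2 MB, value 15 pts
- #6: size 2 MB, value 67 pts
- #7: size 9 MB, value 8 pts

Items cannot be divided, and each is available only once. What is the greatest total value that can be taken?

This is a 0/1 knapsack; check combinations near the capacity.
- #1+#2+#3+#6: size 2+7+6+2=17, value 54+23+55+67=199
- #1+#3+#5+#6: size 2+6+2+2=12, value 54+55+15+67=191
- #1+#4+#5+#6: size 2+9+2+2=15, value 54+50+15+67=186
Best: 199 pts.

199 pts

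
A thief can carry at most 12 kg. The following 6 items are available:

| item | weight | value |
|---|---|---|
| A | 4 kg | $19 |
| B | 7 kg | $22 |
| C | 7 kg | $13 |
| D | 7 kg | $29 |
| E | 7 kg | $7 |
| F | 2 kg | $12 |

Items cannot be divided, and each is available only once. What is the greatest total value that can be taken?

$48

Check high-value combinations within 12 kg:
- A+D: weight 4+7=11, value 19+29=48
- D+F: weight 7+2=9, value 29+12=41
- A+B: weight 4+7=11, value 19+22=41
Best: $48.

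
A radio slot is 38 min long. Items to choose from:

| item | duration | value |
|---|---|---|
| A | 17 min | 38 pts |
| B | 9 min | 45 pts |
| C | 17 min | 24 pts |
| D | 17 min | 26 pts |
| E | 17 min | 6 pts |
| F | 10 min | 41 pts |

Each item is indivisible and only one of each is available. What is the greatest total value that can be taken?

Check high-value combinations within 38 min:
- A+B+F: duration 17+9+10=36, value 38+45+41=124
- B+D+F: duration 9+17+10=36, value 45+26+41=112
- B+C+F: duration 9+17+10=36, value 45+24+41=110
- B+E+F: duration 9+17+10=36, value 45+6+41=92
- B+F: duration 9+10=19, value 45+41=86
Best: 124 pts.

124 pts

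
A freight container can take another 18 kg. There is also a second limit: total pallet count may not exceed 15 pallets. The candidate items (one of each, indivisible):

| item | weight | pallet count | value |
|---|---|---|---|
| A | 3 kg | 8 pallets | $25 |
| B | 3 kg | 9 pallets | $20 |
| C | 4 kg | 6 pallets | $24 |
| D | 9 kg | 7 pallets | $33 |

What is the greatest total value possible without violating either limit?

Feasible sets respecting both limits:
- A+D: weight 12, pallet count 15, value 58
- C+D: weight 13, pallet count 13, value 57
- A+C: weight 7, pallet count 14, value 49
- B+C: weight 7, pallet count 15, value 44
Best: $58.

$58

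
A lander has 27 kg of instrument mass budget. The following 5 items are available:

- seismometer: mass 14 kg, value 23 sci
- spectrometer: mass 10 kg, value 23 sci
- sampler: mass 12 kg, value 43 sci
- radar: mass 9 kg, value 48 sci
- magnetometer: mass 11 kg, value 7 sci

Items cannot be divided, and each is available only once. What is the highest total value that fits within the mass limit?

91 sci

This is a 0/1 knapsack; check combinations near the capacity.
- sampler+radar: mass 12+9=21, value 43+48=91
- spectrometer+radar: mass 10+9=19, value 23+48=71
- seismometer+radar: mass 14+9=23, value 23+48=71
- spectrometer+sampler: mass 10+12=22, value 23+43=66
- seismometer+sampler: mass 14+12=26, value 23+43=66
Best: 91 sci.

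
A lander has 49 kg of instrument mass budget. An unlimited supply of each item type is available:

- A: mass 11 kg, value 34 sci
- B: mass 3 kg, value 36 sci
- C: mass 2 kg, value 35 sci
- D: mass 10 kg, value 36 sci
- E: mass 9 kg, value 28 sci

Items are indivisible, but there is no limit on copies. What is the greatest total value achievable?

841 sci

Best value-per-unit is C at 35/2; filling with it alone gives 24×35 = 840.
Optimal mix: 1×B + 23×C → mass 49, value 841.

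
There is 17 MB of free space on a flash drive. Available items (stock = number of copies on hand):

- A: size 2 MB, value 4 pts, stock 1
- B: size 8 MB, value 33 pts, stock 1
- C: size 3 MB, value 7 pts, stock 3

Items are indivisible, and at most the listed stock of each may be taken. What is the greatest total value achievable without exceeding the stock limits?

54 pts

Top feasible selections:
- 1×B + 3×C: size 17, value 54
- 1×A + 1×B + 2×C: size 16, value 51
- 1×B + 2×C: size 14, value 47
- 1×A + 1×B + 1×C: size 13, value 44
Best: 54 pts.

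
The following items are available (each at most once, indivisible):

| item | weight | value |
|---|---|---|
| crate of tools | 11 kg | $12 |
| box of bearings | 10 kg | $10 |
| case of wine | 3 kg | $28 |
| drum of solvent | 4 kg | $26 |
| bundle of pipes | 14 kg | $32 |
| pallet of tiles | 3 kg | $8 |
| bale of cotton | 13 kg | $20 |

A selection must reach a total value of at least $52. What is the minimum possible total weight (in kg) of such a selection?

Subsets with value ≥ 52, sorted by total weight:
- case of wine+drum of solvent: weight 7, value 54
- case of wine+drum of solvent+pallet of tiles: weight 10, value 62
- box of bearings+case of wine+drum of solvent: weight 17, value 64
Minimum weight: 7 kg.

7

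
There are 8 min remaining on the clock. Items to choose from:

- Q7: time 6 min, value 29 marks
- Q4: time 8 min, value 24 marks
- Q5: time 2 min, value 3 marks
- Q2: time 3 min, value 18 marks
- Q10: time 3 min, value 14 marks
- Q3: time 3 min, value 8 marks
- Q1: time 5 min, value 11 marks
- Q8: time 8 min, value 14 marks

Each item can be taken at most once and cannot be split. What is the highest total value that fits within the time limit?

35 marks

This is a 0/1 knapsack; check combinations near the capacity.
- Q5+Q2+Q10: time 2+3+3=8, value 3+18+14=35
- Q2+Q10: time 3+3=6, value 18+14=32
- Q7+Q5: time 6+2=8, value 29+3=32
- Q7: time 6, value 29
- Q5+Q2+Q3: time 2+3+3=8, value 3+18+8=29
Best: 35 marks.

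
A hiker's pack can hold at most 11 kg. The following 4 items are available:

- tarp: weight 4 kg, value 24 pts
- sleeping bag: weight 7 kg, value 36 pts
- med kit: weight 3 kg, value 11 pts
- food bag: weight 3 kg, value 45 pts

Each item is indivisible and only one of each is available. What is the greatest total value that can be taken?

Check high-value combinations within 11 kg:
- sleeping bag+food bag: weight 7+3=10, value 36+45=81
- tarp+med kit+food bag: weight 4+3+3=10, value 24+11+45=80
- tarp+food bag: weight 4+3=7, value 24+45=69
- tarp+sleeping bag: weight 4+7=11, value 24+36=60
Best: 81 pts.

81 pts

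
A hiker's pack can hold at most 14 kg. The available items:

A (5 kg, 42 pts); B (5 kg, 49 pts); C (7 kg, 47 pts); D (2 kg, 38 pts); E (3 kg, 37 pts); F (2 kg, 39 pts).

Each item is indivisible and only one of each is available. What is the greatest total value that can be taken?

168 pts

This is a 0/1 knapsack; check combinations near the capacity.
- A+B+D+F: weight 5+5+2+2=14, value 42+49+38+39=168
- B+D+E+F: weight 5+2+3+2=12, value 49+38+37+39=163
- C+D+E+F: weight 7+2+3+2=14, value 47+38+37+39=161
- A+D+E+F: weight 5+2+3+2=12, value 42+38+37+39=156
Best: 168 pts.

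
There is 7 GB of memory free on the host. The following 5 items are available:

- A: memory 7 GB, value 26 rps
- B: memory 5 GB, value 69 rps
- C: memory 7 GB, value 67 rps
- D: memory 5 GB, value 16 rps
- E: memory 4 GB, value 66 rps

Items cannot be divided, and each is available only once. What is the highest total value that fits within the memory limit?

69 rps

Check high-value combinations within 7 GB:
- B: memory 5, value 69
- C: memory 7, value 67
- E: memory 4, value 66
Best: 69 rps.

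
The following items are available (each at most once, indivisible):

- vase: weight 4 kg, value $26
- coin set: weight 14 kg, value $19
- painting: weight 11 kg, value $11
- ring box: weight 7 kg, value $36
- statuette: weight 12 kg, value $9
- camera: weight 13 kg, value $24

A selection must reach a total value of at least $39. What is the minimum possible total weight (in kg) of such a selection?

11

Subsets with value ≥ 39, sorted by total weight:
- vase+ring box: weight 11, value 62
- vase+camera: weight 17, value 50
- painting+ring box: weight 18, value 47
Minimum weight: 11 kg.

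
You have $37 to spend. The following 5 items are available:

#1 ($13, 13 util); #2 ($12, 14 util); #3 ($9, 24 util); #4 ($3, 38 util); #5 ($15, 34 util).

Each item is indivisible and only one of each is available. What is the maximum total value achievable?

96 util

Check high-value combinations within $37:
- #3+#4+#5: cost 9+3+15=27, value 24+38+34=96
- #1+#2+#3+#4: cost 13+12+9+3=37, value 13+14+24+38=89
- #2+#4+#5: cost 12+3+15=30, value 14+38+34=86
- #1+#4+#5: cost 13+3+15=31, value 13+38+34=85
Best: 96 util.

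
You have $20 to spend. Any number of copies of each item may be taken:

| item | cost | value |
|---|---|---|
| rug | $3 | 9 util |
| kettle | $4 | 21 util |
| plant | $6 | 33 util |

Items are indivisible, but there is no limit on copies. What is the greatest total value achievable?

108 util

Best value-per-unit is plant at 33/6; filling with it alone gives 3×33 = 99.
Optimal mix: 2×kettle + 2×plant → cost 20, value 108.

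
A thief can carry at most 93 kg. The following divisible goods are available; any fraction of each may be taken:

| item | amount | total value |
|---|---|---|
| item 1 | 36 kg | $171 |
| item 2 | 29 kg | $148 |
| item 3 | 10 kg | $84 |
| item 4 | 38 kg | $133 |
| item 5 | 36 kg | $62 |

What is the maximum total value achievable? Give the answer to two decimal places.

466.00

Take in order of value per unit:
- item 3 (84/10 per unit): all 10 → value 84, running total 84.00
- item 2 (148/29 per unit): all 29 → value 148, running total 232.00
- item 1 (171/36 per unit): all 36 → value 171, running total 403.00
- item 4 (133/38 per unit): 18 of 38 → value 18×133/38 = 63.0000, running total 466.00
Total 466.00.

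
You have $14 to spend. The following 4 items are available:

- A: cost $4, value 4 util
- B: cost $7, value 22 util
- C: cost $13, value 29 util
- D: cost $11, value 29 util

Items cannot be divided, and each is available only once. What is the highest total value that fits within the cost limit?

29 util

Check high-value combinations within $14:
- D: cost 11, value 29
- C: cost 13, value 29
- A+B: cost 4+7=11, value 4+22=26
- B: cost 7, value 22
- A: cost 4, value 4
Best: 29 util.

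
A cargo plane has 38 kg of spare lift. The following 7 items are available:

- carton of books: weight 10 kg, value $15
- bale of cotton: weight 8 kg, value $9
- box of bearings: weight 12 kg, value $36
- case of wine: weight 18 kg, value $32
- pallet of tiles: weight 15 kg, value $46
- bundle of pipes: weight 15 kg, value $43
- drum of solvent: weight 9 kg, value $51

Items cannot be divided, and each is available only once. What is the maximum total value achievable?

Check high-value combinations within 38 kg:
- box of bearings+pallet of tiles+drum of solvent: weight 12+15+9=36, value 36+46+51=133
- box of bearings+bundle of pipes+drum of solvent: weight 12+15+9=36, value 36+43+51=130
- carton of books+pallet of tiles+drum of solvent: weight 10+15+9=34, value 15+46+51=112
Best: $133.

$133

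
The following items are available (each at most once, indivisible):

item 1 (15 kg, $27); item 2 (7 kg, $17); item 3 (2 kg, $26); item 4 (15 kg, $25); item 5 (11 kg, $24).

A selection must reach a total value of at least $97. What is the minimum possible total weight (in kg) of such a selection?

Subsets with value ≥ 97, sorted by total weight:
- item 1+item 3+item 4+item 5: weight 43, value 102
- item 1+item 2+item 3+item 4+item 5: weight 50, value 119
Minimum weight: 43 kg.

43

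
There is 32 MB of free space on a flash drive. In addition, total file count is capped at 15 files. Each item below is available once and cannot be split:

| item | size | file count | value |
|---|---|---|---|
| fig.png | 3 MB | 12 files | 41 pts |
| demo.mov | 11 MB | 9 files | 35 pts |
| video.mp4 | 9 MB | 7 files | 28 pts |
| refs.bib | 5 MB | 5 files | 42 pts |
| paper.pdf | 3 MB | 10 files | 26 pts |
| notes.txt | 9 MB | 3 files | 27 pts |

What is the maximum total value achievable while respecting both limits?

Feasible sets respecting both limits:
- video.mp4+refs.bib+notes.txt: size 23, file count 15, value 97
- demo.mov+refs.bib: size 16, file count 14, value 77
- video.mp4+refs.bib: size 14, file count 12, value 70
- refs.bib+notes.txt: size 14, file count 8, value 69
Best: 97 pts.

97 pts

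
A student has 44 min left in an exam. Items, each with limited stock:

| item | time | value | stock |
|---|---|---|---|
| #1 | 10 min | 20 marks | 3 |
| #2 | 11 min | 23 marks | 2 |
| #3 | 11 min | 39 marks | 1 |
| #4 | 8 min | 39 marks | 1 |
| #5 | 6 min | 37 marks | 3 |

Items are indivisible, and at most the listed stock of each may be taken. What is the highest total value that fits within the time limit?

Best selections within time 44 and stock limits:
- 1×#3 + 1×#4 + 3×#5: time 37, value 189
- 1×#2 + 1×#3 + 1×#4 + 2×#5: time 42, value 175
Best: 189 marks.

189 marks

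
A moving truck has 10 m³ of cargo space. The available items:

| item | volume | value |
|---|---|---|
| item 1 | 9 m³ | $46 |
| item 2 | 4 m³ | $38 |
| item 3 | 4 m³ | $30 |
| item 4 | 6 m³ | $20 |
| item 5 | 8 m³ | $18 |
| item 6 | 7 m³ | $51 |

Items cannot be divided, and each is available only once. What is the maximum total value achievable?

Check high-value combinations within 10 m³:
- item 2+item 3: volume 4+4=8, value 38+30=68
- item 2+item 4: volume 4+6=10, value 38+20=58
- item 6: volume 7, value 51
- item 3+item 4: volume 4+6=10, value 30+20=50
- item 1: volume 9, value 46
Best: $68.

$68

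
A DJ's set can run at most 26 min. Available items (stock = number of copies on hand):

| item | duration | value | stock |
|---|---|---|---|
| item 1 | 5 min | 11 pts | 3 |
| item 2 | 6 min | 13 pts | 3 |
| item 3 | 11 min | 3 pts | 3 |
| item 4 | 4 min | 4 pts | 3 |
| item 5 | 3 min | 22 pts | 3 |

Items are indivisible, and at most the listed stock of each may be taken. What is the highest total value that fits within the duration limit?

Best selections within duration 26 and stock limits:
- 1×item 1 + 2×item 2 + 3×item 5: duration 26, value 103
- 2×item 1 + 1×item 2 + 3×item 5: duration 25, value 101
- 3×item 1 + 3×item 5: duration 24, value 99
- 2×item 2 + 1×item 4 + 3×item 5: duration 25, value 96
Best: 103 pts.

103 pts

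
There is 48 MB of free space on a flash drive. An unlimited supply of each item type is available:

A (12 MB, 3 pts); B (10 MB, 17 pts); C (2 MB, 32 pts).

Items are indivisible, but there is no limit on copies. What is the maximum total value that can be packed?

768 pts

Best value-per-unit is C at 32/2, and filling with it alone uses size 24×2=48. No mix of the others beats 24×32 = 768.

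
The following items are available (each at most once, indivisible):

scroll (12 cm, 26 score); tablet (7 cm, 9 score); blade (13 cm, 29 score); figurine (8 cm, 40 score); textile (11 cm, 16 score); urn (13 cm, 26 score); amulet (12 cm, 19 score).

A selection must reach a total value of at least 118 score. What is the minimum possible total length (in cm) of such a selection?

46

Subsets with value ≥ 118, sorted by total length:
- scroll+blade+figurine+urn: length 46, value 121
- scroll+tablet+blade+figurine+textile: length 51, value 120
Minimum length: 46 cm.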